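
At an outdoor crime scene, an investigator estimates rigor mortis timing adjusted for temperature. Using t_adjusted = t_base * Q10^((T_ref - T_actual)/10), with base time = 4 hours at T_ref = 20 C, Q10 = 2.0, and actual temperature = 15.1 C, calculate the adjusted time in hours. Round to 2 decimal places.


Rigor mortis time adjustment:
Exponent = (T_ref - T_actual) / 10 = (20 - 15.1) / 10 = 0.49
Q10 factor = 2.0^0.49 = 1.40444
t_adjusted = 4 * 1.40444 = 5.62 hours

5.62


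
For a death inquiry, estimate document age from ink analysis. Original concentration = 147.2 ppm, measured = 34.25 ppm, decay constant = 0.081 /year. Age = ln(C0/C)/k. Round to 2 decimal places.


Document age estimation:
C0/C = 147.2 / 34.25 = 4.29781
ln(C0/C) = 1.458106
t = 1.458106 / 0.081 = 18.00 years

18.00


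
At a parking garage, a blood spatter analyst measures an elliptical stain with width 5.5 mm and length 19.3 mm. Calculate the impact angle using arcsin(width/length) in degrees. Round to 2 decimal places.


Blood spatter impact angle calculation:
width / length = 5.5 / 19.3 = 0.284974
angle = arcsin(0.284974)
angle = 16.56 degrees

16.56


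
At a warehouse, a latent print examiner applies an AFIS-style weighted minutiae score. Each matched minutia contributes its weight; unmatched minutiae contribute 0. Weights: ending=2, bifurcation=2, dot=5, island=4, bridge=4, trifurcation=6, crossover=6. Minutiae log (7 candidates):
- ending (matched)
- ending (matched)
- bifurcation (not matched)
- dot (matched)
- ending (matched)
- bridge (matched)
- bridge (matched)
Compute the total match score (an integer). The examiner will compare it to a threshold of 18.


Weighted minutiae match score:
  ending: matched, +2 (running total 2)
  ending: matched, +2 (running total 4)
  bifurcation: not matched, +0
  dot: matched, +5 (running total 9)
  ending: matched, +2 (running total 11)
  bridge: matched, +4 (running total 15)
  bridge: matched, +4 (running total 19)
Total score = 19
Threshold = 18; verdict = identification

19


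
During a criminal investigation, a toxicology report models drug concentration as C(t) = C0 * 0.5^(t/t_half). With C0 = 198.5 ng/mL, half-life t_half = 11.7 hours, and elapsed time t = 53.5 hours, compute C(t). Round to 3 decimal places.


Drug concentration decay:
Number of half-lives = t / t_half = 53.5 / 11.7 = 4.57265
Decay factor = 0.5^4.57265 = 0.04202379
C(t) = 198.5 * 0.04202379 = 8.342 ng/mL

8.342


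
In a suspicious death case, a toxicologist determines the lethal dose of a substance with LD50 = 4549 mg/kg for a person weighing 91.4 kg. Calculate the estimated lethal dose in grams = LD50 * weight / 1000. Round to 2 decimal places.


Lethal dose calculation:
Lethal dose = LD50 * body_weight / 1000
= 4549 * 91.4 / 1000
= 415778.6 / 1000
= 415.78 g

415.78


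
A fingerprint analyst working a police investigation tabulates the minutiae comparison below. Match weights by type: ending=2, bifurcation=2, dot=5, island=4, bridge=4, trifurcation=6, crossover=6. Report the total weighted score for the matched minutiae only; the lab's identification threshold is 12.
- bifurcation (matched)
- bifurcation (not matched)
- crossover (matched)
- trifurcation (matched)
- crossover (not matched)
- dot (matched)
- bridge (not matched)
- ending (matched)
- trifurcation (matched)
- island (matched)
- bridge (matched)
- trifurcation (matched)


Weighted minutiae match score:
  bifurcation: matched, +2 (running total 2)
  bifurcation: not matched, +0
  crossover: matched, +6 (running total 8)
  trifurcation: matched, +6 (running total 14)
  crossover: not matched, +0
  dot: matched, +5 (running total 19)
  bridge: not matched, +0
  ending: matched, +2 (running total 21)
  trifurcation: matched, +6 (running total 27)
  island: matched, +4 (running total 31)
  bridge: matched, +4 (running total 35)
  trifurcation: matched, +6 (running total 41)
Total score = 41
Threshold = 12; verdict = identification

41


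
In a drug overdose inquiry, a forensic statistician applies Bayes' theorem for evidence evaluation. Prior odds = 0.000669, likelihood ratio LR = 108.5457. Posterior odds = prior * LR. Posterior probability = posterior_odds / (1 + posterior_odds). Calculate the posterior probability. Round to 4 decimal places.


Bayesian evidence evaluation:
Posterior odds = prior_odds * LR = 0.000669 * 108.5457 = 0.07261707
Posterior probability = posterior_odds / (1 + posterior_odds)
= 0.07261707 / (1 + 0.07261707)
= 0.07261707 / 1.07261707
= 0.0677

0.0677


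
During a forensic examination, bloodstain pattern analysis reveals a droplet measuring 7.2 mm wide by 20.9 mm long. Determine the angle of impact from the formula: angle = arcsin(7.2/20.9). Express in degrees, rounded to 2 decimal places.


Blood spatter impact angle calculation:
width / length = 7.2 / 20.9 = 0.344498
angle = arcsin(0.344498)
angle = 20.15 degrees

20.15


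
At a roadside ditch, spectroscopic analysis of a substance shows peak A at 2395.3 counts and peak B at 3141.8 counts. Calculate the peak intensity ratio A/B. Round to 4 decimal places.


Spectral peak ratio:
Peak A = 2395.3 counts
Peak B = 3141.8 counts
Ratio = 2395.3 / 3141.8 = 0.7624

0.7624


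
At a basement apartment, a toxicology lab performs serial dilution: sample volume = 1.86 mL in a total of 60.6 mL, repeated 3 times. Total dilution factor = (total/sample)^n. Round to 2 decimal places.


Dilution factor calculation:
Single dilution = V_total / V_sample = 60.6 / 1.86 ≈ 32.580645
Number of dilutions = 3
Total DF = (60.6 / 1.86)^3 (full precision, rounded at the end) = 34584.30

34584.30


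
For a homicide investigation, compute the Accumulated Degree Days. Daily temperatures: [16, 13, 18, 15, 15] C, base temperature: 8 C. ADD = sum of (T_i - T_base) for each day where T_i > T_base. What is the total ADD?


Computing ADD day by day:
Day 1: max(0, 16 - 8) = 8
Day 2: max(0, 13 - 8) = 5
Day 3: max(0, 18 - 8) = 10
Day 4: max(0, 15 - 8) = 7
Day 5: max(0, 15 - 8) = 7
Total ADD = 37

37


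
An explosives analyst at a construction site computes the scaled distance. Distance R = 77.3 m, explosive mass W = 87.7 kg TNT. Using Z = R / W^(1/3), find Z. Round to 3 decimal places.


Scaled distance calculation:
W^(1/3) = 87.7^(1/3) = 4.4429
Z = R / W^(1/3) = 77.3 / 4.4429
Z = 17.399 m/kg^(1/3)

17.399


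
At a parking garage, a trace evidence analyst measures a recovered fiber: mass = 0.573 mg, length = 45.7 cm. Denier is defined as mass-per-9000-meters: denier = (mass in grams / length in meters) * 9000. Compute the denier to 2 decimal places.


Denier calculation:
Mass in grams = 0.573 mg / 1000 = 0.000573 g
Length in meters = 45.7 cm / 100 = 0.457 m
Linear density = mass / length = 0.000573 / 0.457 = 0.00125383 g/m
Denier = (g/m) * 9000 = 0.00125383 * 9000 = 11.28

11.28


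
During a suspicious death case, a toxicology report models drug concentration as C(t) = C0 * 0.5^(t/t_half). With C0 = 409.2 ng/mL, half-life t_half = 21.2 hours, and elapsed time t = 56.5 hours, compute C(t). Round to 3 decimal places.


Drug concentration decay:
Number of half-lives = t / t_half = 56.5 / 21.2 = 2.665094
Decay factor = 0.5^2.665094 = 0.1576619
C(t) = 409.2 * 0.1576619 = 64.515 ng/mL

64.515


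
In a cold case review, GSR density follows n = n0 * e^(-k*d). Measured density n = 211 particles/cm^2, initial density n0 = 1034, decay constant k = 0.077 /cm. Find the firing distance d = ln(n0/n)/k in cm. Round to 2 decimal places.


GSR distance calculation:
n0/n = 1034 / 211 = 4.900474
ln(n0/n) = 1.589332
d = 1.589332 / 0.077 = 20.64 cm

20.64


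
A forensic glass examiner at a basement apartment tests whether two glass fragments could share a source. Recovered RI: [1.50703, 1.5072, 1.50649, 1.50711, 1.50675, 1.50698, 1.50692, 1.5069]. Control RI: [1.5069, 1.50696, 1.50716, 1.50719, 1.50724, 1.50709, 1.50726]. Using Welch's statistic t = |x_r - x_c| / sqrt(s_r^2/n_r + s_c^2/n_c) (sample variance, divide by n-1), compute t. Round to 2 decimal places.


Welch's t-criterion for glass RI comparison:
Recovered mean = sum / n_r = 12.05538 / 8 = 1.5069225
Control mean = sum / n_c = 10.5498 / 7 = 1.5071143
Recovered sample variance s_r^2 = 4.91929e-08
Control sample variance s_c^2 = 1.91952e-08
Welch SE (unpooled) = sqrt(s_r^2/n_r + s_c^2/n_c) = sqrt(6.14911e-09 + 2.74218e-09) = sqrt(8.89129e-09) = 9.42936e-05
|mean_r - mean_c| = 0.000191786
t = 0.000191786 / 9.42936e-05 = 2.03

2.03


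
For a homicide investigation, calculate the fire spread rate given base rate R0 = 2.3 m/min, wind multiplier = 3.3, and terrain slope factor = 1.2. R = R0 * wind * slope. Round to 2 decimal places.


Fire spread rate calculation:
R = R0 * wind_factor * slope_factor
= 2.3 * 3.3 * 1.2
= 7.59 * 1.2
= 9.11 m/min

9.11


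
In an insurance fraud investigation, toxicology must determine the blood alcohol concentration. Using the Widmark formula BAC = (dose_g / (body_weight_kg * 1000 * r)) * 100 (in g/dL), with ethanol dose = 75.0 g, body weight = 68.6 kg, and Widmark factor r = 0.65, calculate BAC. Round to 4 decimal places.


Applying the Widmark formula:
BAC = (dose_g / (body_wt * 1000 * r)) * 100
Denominator = 68.6 * 1000 * 0.65 = 44590
BAC = (75.0 / 44590) * 100
BAC = 0.1682 g/dL

0.1682


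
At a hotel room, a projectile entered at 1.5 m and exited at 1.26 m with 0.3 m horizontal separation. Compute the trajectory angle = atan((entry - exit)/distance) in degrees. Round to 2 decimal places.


Bullet trajectory angle:
Height difference = 1.5 - 1.26 = 0.24 m
angle = atan(0.24 / 0.3)
angle = atan(0.8)
angle = 38.66 degrees

38.66


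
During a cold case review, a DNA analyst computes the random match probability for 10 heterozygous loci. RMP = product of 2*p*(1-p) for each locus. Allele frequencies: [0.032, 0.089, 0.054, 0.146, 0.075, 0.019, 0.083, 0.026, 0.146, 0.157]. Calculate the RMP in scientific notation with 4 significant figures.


Computing RMP for 10 loci:
Locus 1: 2 * 0.032 * 0.968 = 0.061952
Locus 2: 2 * 0.089 * 0.911 = 0.162158
Locus 3: 2 * 0.054 * 0.946 = 0.102168
Locus 4: 2 * 0.146 * 0.854 = 0.249368
Locus 5: 2 * 0.075 * 0.925 = 0.13875
Locus 6: 2 * 0.019 * 0.981 = 0.037278
Locus 7: 2 * 0.083 * 0.917 = 0.152222
Locus 8: 2 * 0.026 * 0.974 = 0.050648
Locus 9: 2 * 0.146 * 0.854 = 0.249368
Locus 10: 2 * 0.157 * 0.843 = 0.264702
RMP = 6.737e-10

6.737e-10


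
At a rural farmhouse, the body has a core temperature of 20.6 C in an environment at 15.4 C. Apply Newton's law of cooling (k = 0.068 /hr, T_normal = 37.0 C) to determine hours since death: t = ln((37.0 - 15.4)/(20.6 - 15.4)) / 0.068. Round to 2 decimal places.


Using Newton's law of cooling:
t = ln((T_normal - T_ambient) / (T_body - T_ambient)) / k
T_normal - T_ambient = 21.6
T_body - T_ambient = 5.2
Ratio = 4.153846
ln(ratio) = 1.424035
t = 1.424035 / 0.068 = 20.94 hours

20.94


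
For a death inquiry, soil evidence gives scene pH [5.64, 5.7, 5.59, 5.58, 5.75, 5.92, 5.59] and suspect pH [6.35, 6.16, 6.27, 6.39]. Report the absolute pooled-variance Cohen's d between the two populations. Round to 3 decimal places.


Pooled-variance Cohen's d for soil pH comparison:
Scene mean = 39.77 / 7 = 5.681429
Suspect mean = 25.17 / 4 = 6.2925
Scene sample variance s_s^2 = 0.015114
Suspect sample variance s_c^2 = 0.010292
Pooled variance = ((n_s-1)*s_s^2 + (n_c-1)*s_c^2) / (n_s + n_c - 2) = 0.013507
Pooled SD = sqrt(0.013507) = 0.11622
Mean difference = -0.611071
|d| = |-0.611071| / 0.11622 = 5.258

5.258


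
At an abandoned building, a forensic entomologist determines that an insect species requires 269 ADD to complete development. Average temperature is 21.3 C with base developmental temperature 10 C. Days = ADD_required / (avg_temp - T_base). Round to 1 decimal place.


Insect development time:
Effective temperature = avg_temp - T_base = 21.3 - 10 = 11.3 C
Days = ADD / effective_temp = 269 / 11.3 = 23.8 days

23.8


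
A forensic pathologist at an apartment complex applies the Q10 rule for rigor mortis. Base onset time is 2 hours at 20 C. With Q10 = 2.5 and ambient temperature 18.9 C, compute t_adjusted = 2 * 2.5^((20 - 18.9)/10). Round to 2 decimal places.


Rigor mortis time adjustment:
Exponent = (T_ref - T_actual) / 10 = (20 - 18.9) / 10 = 0.11
Q10 factor = 2.5^0.11 = 1.10605
t_adjusted = 2 * 1.10605 = 2.21 hours

2.21


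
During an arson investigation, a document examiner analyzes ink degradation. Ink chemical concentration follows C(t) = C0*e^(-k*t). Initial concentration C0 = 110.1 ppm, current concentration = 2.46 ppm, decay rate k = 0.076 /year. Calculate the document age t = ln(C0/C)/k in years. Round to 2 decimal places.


Document age estimation:
C0/C = 110.1 / 2.46 = 44.756098
ln(C0/C) = 3.801228
t = 3.801228 / 0.076 = 50.02 years

50.02


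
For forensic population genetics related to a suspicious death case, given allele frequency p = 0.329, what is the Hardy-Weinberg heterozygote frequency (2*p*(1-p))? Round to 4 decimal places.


Hardy-Weinberg heterozygote frequency:
q = 1 - p = 1 - 0.329 = 0.671
2pq = 2 * 0.329 * 0.671 = 0.4415

0.4415


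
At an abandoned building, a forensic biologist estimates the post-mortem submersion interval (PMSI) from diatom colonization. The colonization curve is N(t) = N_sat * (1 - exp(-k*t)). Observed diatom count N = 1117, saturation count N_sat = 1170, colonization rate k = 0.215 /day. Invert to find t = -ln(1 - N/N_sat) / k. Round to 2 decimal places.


PMSI from diatom colonization curve:
N / N_sat = 1117 / 1170 = 0.954701
1 - N/N_sat = 0.045299
ln(1 - N/N_sat) = -3.09447
t = -ln(1 - N/N_sat) / k = -(-3.09447) / 0.215 = 14.39 days

14.39


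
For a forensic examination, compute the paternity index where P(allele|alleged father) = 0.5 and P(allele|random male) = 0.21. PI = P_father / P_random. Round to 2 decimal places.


Paternity Index calculation:
PI = P(allele|father) / P(allele|random)
PI = 0.5 / 0.21
PI = 2.38

2.38


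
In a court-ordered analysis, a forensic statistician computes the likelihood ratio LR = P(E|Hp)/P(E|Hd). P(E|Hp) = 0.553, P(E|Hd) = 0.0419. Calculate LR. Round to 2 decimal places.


Likelihood ratio calculation:
LR = P(E|Hp) / P(E|Hd)
LR = 0.553 / 0.0419
LR = 13.20

13.20


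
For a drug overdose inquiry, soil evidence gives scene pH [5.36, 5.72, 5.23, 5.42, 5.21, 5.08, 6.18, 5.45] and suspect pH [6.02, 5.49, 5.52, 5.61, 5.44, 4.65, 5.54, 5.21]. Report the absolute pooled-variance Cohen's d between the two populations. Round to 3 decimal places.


Pooled-variance Cohen's d for soil pH comparison:
Scene mean = 43.65 / 8 = 5.45625
Suspect mean = 43.48 / 8 = 5.435
Scene sample variance s_s^2 = 0.122484
Suspect sample variance s_c^2 = 0.151571
Pooled variance = ((n_s-1)*s_s^2 + (n_c-1)*s_c^2) / (n_s + n_c - 2) = 0.137028
Pooled SD = sqrt(0.137028) = 0.370173
Mean difference = 0.02125
|d| = |0.02125| / 0.370173 = 0.057

0.057


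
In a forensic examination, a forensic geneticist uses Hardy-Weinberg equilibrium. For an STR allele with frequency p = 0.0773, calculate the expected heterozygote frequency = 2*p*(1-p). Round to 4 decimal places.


Hardy-Weinberg heterozygote frequency:
q = 1 - p = 1 - 0.0773 = 0.9227
2pq = 2 * 0.0773 * 0.9227 = 0.1426

0.1426


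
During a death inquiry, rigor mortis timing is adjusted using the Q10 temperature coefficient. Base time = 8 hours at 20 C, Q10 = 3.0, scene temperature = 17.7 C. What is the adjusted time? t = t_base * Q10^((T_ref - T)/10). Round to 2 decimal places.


Rigor mortis time adjustment:
Exponent = (T_ref - T_actual) / 10 = (20 - 17.7) / 10 = 0.23
Q10 factor = 3.0^0.23 = 1.28747
t_adjusted = 8 * 1.28747 = 10.30 hours

10.30


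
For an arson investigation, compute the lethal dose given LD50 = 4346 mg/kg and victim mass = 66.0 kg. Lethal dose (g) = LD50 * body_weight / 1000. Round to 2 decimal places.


Lethal dose calculation:
Lethal dose = LD50 * body_weight / 1000
= 4346 * 66.0 / 1000
= 286836 / 1000
= 286.84 g

286.84


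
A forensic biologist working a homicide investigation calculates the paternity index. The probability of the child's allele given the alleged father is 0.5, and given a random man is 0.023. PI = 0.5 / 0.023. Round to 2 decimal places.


Paternity Index calculation:
PI = P(allele|father) / P(allele|random)
PI = 0.5 / 0.023
PI = 21.74

21.74


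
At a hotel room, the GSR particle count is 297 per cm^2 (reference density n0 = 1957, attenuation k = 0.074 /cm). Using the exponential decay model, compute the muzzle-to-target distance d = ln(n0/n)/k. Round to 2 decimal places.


GSR distance calculation:
n0/n = 1957 / 297 = 6.589226
ln(n0/n) = 1.885436
d = 1.885436 / 0.074 = 25.48 cm

25.48


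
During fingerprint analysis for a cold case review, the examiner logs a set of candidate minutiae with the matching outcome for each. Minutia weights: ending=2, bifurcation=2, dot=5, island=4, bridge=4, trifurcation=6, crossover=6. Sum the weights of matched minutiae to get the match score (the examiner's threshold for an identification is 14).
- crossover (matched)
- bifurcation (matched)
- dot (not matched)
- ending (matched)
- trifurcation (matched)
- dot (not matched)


Weighted minutiae match score:
  crossover: matched, +6 (running total 6)
  bifurcation: matched, +2 (running total 8)
  dot: not matched, +0
  ending: matched, +2 (running total 10)
  trifurcation: matched, +6 (running total 16)
  dot: not matched, +0
Total score = 16
Threshold = 14; verdict = identification

16


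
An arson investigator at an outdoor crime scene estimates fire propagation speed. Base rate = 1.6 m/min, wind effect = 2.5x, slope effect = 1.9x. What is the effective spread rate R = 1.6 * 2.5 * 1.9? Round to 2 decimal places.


Fire spread rate calculation:
R = R0 * wind_factor * slope_factor
= 1.6 * 2.5 * 1.9
= 4 * 1.9
= 7.60 m/min

7.60


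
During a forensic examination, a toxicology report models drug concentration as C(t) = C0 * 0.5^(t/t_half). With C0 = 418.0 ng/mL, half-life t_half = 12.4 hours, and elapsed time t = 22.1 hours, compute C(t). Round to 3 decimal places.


Drug concentration decay:
Number of half-lives = t / t_half = 22.1 / 12.4 = 1.782258
Decay factor = 0.5^1.782258 = 0.29072801
C(t) = 418.0 * 0.29072801 = 121.524 ng/mL

121.524


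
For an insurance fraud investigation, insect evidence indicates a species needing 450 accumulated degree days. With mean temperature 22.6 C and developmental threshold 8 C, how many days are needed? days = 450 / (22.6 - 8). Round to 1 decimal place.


Insect development time:
Effective temperature = avg_temp - T_base = 22.6 - 8 = 14.6 C
Days = ADD / effective_temp = 450 / 14.6 = 30.8 days

30.8


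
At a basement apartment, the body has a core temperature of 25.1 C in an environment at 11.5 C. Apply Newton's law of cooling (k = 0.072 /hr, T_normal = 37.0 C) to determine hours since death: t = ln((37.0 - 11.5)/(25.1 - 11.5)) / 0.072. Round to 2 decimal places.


Using Newton's law of cooling:
t = ln((T_normal - T_ambient) / (T_body - T_ambient)) / k
T_normal - T_ambient = 25.5
T_body - T_ambient = 13.6
Ratio = 1.875
ln(ratio) = 0.628609
t = 0.628609 / 0.072 = 8.73 hours

8.73


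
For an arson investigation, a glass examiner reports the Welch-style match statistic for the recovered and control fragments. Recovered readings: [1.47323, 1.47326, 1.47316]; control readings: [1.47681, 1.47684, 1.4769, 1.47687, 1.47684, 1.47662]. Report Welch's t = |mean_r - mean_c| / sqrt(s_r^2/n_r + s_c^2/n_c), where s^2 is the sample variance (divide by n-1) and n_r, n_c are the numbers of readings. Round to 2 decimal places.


Welch's t-criterion for glass RI comparison:
Recovered mean = sum / n_r = 4.41965 / 3 = 1.4732167
Control mean = sum / n_c = 8.86088 / 6 = 1.4768133
Recovered sample variance s_r^2 = 2.63333e-09
Control sample variance s_c^2 = 9.90667e-09
Welch SE (unpooled) = sqrt(s_r^2/n_r + s_c^2/n_c) = sqrt(8.77778e-10 + 1.65111e-09) = sqrt(2.52889e-09) = 5.02881e-05
|mean_r - mean_c| = 0.00359667
t = 0.00359667 / 5.02881e-05 = 71.52

71.52


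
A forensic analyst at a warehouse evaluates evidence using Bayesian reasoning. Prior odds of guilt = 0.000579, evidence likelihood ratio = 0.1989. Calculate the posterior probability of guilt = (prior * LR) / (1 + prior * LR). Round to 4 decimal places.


Bayesian evidence evaluation:
Posterior odds = prior_odds * LR = 0.000579 * 0.1989 = 0.0001151631
Posterior probability = posterior_odds / (1 + posterior_odds)
= 0.0001151631 / (1 + 0.0001151631)
= 0.0001151631 / 1.0001151631
= 0.0001

0.0001


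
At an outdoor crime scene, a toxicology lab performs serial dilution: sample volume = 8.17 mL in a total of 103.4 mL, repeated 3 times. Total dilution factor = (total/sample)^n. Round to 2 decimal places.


Dilution factor calculation:
Single dilution = V_total / V_sample = 103.4 / 8.17 ≈ 12.656059
Number of dilutions = 3
Total DF = (103.4 / 8.17)^3 (full precision, rounded at the end) = 2027.19

2027.19


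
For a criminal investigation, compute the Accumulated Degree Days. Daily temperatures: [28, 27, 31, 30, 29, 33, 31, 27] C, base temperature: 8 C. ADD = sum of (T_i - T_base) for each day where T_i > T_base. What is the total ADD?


Computing ADD day by day:
Day 1: max(0, 28 - 8) = 20
Day 2: max(0, 27 - 8) = 19
Day 3: max(0, 31 - 8) = 23
Day 4: max(0, 30 - 8) = 22
Day 5: max(0, 29 - 8) = 21
Day 6: max(0, 33 - 8) = 25
Day 7: max(0, 31 - 8) = 23
Day 8: max(0, 27 - 8) = 19
Total ADD = 172

172


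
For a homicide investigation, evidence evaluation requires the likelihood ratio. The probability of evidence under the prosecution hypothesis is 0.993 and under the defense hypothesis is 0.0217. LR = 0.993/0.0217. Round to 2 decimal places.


Likelihood ratio calculation:
LR = P(E|Hp) / P(E|Hd)
LR = 0.993 / 0.0217
LR = 45.76

45.76


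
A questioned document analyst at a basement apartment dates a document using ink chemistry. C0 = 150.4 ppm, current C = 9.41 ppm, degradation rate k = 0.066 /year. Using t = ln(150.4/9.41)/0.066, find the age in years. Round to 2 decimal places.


Document age estimation:
C0/C = 150.4 / 9.41 = 15.982997
ln(C0/C) = 2.771525
t = 2.771525 / 0.066 = 41.99 years

41.99


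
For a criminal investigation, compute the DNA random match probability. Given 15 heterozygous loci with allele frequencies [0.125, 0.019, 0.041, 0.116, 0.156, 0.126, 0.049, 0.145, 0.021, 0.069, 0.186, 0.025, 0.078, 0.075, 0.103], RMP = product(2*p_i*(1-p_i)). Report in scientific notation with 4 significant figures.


Computing RMP for 15 loci:
Locus 1: 2 * 0.125 * 0.875 = 0.21875
Locus 2: 2 * 0.019 * 0.981 = 0.037278
Locus 3: 2 * 0.041 * 0.959 = 0.078638
Locus 4: 2 * 0.116 * 0.884 = 0.205088
Locus 5: 2 * 0.156 * 0.844 = 0.263328
Locus 6: 2 * 0.126 * 0.874 = 0.220248
Locus 7: 2 * 0.049 * 0.951 = 0.093198
Locus 8: 2 * 0.145 * 0.855 = 0.24795
Locus 9: 2 * 0.021 * 0.979 = 0.041118
Locus 10: 2 * 0.069 * 0.931 = 0.128478
Locus 11: 2 * 0.186 * 0.814 = 0.302808
Locus 12: 2 * 0.025 * 0.975 = 0.04875
Locus 13: 2 * 0.078 * 0.922 = 0.143832
Locus 14: 2 * 0.075 * 0.925 = 0.13875
Locus 15: 2 * 0.103 * 0.897 = 0.184782
RMP = 5.069e-14

5.069e-14


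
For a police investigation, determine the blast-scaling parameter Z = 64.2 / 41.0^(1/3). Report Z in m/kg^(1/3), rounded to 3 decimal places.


Scaled distance calculation:
W^(1/3) = 41.0^(1/3) = 3.448217
Z = R / W^(1/3) = 64.2 / 3.448217
Z = 18.618 m/kg^(1/3)

18.618


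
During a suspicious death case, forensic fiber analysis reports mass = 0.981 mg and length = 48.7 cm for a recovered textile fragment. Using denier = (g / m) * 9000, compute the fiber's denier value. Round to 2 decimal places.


Denier calculation:
Mass in grams = 0.981 mg / 1000 = 0.000981 g
Length in meters = 48.7 cm / 100 = 0.487 m
Linear density = mass / length = 0.000981 / 0.487 = 0.00201437 g/m
Denier = (g/m) * 9000 = 0.00201437 * 9000 = 18.13

18.13


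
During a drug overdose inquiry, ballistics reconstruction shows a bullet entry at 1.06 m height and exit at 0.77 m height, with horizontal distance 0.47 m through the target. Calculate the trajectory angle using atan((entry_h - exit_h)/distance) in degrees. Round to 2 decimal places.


Bullet trajectory angle:
Height difference = 1.06 - 0.77 = 0.29 m
angle = atan(0.29 / 0.47)
angle = atan(0.617021)
angle = 31.68 degrees

31.68


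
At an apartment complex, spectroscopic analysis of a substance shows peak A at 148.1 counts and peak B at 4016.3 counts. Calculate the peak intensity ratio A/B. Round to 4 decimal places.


Spectral peak ratio:
Peak A = 148.1 counts
Peak B = 4016.3 counts
Ratio = 148.1 / 4016.3 = 0.0369

0.0369


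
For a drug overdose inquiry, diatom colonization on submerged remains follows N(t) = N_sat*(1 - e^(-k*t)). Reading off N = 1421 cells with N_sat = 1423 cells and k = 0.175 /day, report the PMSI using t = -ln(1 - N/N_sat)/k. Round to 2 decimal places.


PMSI from diatom colonization curve:
N / N_sat = 1421 / 1423 = 0.998595
1 - N/N_sat = 0.001405
ln(1 - N/N_sat) = -6.567718
t = -ln(1 - N/N_sat) / k = -(-6.567718) / 0.175 = 37.53 days

37.53


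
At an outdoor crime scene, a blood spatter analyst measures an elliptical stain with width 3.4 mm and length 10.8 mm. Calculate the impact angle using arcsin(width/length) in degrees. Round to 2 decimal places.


Blood spatter impact angle calculation:
width / length = 3.4 / 10.8 = 0.314815
angle = arcsin(0.314815)
angle = 18.35 degrees

18.35


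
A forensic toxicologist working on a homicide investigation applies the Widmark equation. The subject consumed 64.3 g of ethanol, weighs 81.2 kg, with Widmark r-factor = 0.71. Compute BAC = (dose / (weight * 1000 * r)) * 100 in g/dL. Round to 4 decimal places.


Applying the Widmark formula:
BAC = (dose_g / (body_wt * 1000 * r)) * 100
Denominator = 81.2 * 1000 * 0.71 = 57652
BAC = (64.3 / 57652) * 100
BAC = 0.1115 g/dL

0.1115


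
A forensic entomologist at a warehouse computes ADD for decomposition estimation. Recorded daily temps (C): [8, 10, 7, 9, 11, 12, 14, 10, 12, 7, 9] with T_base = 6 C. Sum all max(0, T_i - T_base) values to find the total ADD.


Computing ADD day by day:
Day 1: max(0, 8 - 6) = 2
Day 2: max(0, 10 - 6) = 4
Day 3: max(0, 7 - 6) = 1
Day 4: max(0, 9 - 6) = 3
Day 5: max(0, 11 - 6) = 5
Day 6: max(0, 12 - 6) = 6
Day 7: max(0, 14 - 6) = 8
Day 8: max(0, 10 - 6) = 4
Day 9: max(0, 12 - 6) = 6
Day 10: max(0, 7 - 6) = 1
Day 11: max(0, 9 - 6) = 3
Total ADD = 43

43


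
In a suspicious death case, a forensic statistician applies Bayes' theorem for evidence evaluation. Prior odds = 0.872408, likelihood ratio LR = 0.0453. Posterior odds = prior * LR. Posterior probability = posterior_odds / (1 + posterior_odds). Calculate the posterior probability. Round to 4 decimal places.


Bayesian evidence evaluation:
Posterior odds = prior_odds * LR = 0.872408 * 0.0453 = 0.03952008
Posterior probability = posterior_odds / (1 + posterior_odds)
= 0.03952008 / (1 + 0.03952008)
= 0.03952008 / 1.03952008
= 0.0380

0.0380


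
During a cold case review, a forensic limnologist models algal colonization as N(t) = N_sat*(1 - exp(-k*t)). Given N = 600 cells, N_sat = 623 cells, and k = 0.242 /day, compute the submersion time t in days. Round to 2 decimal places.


PMSI from diatom colonization curve:
N / N_sat = 600 / 623 = 0.963082
1 - N/N_sat = 0.036918
ln(1 - N/N_sat) = -3.299056
t = -ln(1 - N/N_sat) / k = -(-3.299056) / 0.242 = 13.63 days

13.63


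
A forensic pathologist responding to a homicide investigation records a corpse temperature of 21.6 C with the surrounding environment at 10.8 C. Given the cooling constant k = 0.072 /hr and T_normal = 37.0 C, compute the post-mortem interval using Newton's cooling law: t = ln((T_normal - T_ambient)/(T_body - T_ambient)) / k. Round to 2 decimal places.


Using Newton's law of cooling:
t = ln((T_normal - T_ambient) / (T_body - T_ambient)) / k
T_normal - T_ambient = 26.2
T_body - T_ambient = 10.8
Ratio = 2.425926
ln(ratio) = 0.886213
t = 0.886213 / 0.072 = 12.31 hours

12.31


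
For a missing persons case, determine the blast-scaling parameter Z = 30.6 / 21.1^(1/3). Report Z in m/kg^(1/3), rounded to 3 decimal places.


Scaled distance calculation:
W^(1/3) = 21.1^(1/3) = 2.763296
Z = R / W^(1/3) = 30.6 / 2.763296
Z = 11.074 m/kg^(1/3)

11.074


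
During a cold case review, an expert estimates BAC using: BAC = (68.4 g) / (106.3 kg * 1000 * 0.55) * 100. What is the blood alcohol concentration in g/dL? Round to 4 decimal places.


Applying the Widmark formula:
BAC = (dose_g / (body_wt * 1000 * r)) * 100
Denominator = 106.3 * 1000 * 0.55 = 58465
BAC = (68.4 / 58465) * 100
BAC = 0.1170 g/dL

0.1170


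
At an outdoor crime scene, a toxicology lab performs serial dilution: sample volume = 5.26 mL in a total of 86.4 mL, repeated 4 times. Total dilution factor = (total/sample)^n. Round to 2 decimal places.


Dilution factor calculation:
Single dilution = V_total / V_sample = 86.4 / 5.26 ≈ 16.425856
Number of dilutions = 4
Total DF = (86.4 / 5.26)^4 (full precision, rounded at the end) = 72796.75

72796.75


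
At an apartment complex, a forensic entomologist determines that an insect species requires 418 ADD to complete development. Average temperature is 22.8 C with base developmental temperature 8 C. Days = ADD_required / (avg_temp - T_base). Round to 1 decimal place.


Insect development time:
Effective temperature = avg_temp - T_base = 22.8 - 8 = 14.8 C
Days = ADD / effective_temp = 418 / 14.8 = 28.2 days

28.2


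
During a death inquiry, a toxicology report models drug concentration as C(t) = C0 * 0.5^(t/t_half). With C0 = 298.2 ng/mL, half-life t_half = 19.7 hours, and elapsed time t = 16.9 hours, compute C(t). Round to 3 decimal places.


Drug concentration decay:
Number of half-lives = t / t_half = 16.9 / 19.7 = 0.857868
Decay factor = 0.5^0.857868 = 0.55176735
C(t) = 298.2 * 0.55176735 = 164.537 ng/mL

164.537


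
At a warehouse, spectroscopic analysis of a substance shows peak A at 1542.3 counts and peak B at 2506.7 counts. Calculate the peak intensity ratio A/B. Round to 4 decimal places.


Spectral peak ratio:
Peak A = 1542.3 counts
Peak B = 2506.7 counts
Ratio = 1542.3 / 2506.7 = 0.6153

0.6153


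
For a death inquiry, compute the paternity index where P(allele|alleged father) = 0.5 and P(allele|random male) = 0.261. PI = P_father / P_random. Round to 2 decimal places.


Paternity Index calculation:
PI = P(allele|father) / P(allele|random)
PI = 0.5 / 0.261
PI = 1.92

1.92


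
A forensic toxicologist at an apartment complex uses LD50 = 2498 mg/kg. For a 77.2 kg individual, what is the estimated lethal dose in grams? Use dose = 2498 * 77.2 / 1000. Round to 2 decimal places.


Lethal dose calculation:
Lethal dose = LD50 * body_weight / 1000
= 2498 * 77.2 / 1000
= 192845.6 / 1000
= 192.85 g

192.85


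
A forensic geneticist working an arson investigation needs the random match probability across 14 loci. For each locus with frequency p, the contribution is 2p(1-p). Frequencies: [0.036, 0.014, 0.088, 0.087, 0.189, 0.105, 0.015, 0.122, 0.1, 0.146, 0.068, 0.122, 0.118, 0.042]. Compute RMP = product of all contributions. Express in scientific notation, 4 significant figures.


Computing RMP for 14 loci:
Locus 1: 2 * 0.036 * 0.964 = 0.069408
Locus 2: 2 * 0.014 * 0.986 = 0.027608
Locus 3: 2 * 0.088 * 0.912 = 0.160512
Locus 4: 2 * 0.087 * 0.913 = 0.158862
Locus 5: 2 * 0.189 * 0.811 = 0.306558
Locus 6: 2 * 0.105 * 0.895 = 0.18795
Locus 7: 2 * 0.015 * 0.985 = 0.02955
Locus 8: 2 * 0.122 * 0.878 = 0.214232
Locus 9: 2 * 0.1 * 0.9 = 0.18
Locus 10: 2 * 0.146 * 0.854 = 0.249368
Locus 11: 2 * 0.068 * 0.932 = 0.126752
Locus 12: 2 * 0.122 * 0.878 = 0.214232
Locus 13: 2 * 0.118 * 0.882 = 0.208152
Locus 14: 2 * 0.042 * 0.958 = 0.080472
RMP = 3.639e-13

3.639e-13


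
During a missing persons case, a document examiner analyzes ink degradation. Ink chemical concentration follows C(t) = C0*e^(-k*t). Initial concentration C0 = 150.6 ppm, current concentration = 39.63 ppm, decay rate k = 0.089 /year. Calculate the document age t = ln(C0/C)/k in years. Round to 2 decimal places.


Document age estimation:
C0/C = 150.6 / 39.63 = 3.800151
ln(C0/C) = 1.335041
t = 1.335041 / 0.089 = 15.00 years

15.00


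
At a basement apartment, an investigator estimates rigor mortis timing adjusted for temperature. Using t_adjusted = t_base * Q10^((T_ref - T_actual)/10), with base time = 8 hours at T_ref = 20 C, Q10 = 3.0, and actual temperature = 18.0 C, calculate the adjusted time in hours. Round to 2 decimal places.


Rigor mortis time adjustment:
Exponent = (T_ref - T_actual) / 10 = (20 - 18.0) / 10 = 0.2
Q10 factor = 3.0^0.2 = 1.24573
t_adjusted = 8 * 1.24573 = 9.97 hours

9.97


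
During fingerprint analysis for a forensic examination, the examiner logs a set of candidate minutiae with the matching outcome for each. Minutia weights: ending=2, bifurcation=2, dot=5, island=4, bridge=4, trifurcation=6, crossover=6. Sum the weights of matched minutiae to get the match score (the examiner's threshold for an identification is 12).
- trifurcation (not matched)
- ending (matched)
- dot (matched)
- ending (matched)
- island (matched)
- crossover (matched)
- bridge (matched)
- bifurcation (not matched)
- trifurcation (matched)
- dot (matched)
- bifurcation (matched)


Weighted minutiae match score:
  trifurcation: not matched, +0
  ending: matched, +2 (running total 2)
  dot: matched, +5 (running total 7)
  ending: matched, +2 (running total 9)
  island: matched, +4 (running total 13)
  crossover: matched, +6 (running total 19)
  bridge: matched, +4 (running total 23)
  bifurcation: not matched, +0
  trifurcation: matched, +6 (running total 29)
  dot: matched, +5 (running total 34)
  bifurcation: matched, +2 (running total 36)
Total score = 36
Threshold = 12; verdict = identification

36


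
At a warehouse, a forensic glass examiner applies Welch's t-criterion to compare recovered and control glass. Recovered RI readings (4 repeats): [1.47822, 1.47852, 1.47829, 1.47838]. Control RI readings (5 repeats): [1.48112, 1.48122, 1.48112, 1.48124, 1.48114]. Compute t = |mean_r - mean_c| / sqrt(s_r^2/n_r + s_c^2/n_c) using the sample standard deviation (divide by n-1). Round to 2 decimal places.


Welch's t-criterion for glass RI comparison:
Recovered mean = sum / n_r = 5.91341 / 4 = 1.4783525
Control mean = sum / n_c = 7.40584 / 5 = 1.481168
Recovered sample variance s_r^2 = 1.67583e-08
Control sample variance s_c^2 = 3.32e-09
Welch SE (unpooled) = sqrt(s_r^2/n_r + s_c^2/n_c) = sqrt(4.18958e-09 + 6.64e-10) = sqrt(4.85358e-09) = 6.96676e-05
|mean_r - mean_c| = 0.0028155
t = 0.0028155 / 6.96676e-05 = 40.41

40.41


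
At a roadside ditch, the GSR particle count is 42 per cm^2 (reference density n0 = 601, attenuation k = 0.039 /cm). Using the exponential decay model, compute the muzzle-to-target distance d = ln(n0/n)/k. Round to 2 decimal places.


GSR distance calculation:
n0/n = 601 / 42 = 14.309524
ln(n0/n) = 2.660925
d = 2.660925 / 0.039 = 68.23 cm

68.23


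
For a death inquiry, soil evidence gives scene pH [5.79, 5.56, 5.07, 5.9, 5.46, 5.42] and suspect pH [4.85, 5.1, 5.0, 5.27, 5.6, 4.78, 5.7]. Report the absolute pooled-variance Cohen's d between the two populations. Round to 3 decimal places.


Pooled-variance Cohen's d for soil pH comparison:
Scene mean = 33.2 / 6 = 5.533333
Suspect mean = 36.3 / 7 = 5.185714
Scene sample variance s_s^2 = 0.086787
Suspect sample variance s_c^2 = 0.127062
Pooled variance = ((n_s-1)*s_s^2 + (n_c-1)*s_c^2) / (n_s + n_c - 2) = 0.108755
Pooled SD = sqrt(0.108755) = 0.32978
Mean difference = 0.347619
|d| = |0.347619| / 0.32978 = 1.054

1.054


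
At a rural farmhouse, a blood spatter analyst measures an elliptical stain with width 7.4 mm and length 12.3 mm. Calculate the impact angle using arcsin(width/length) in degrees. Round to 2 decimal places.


Blood spatter impact angle calculation:
width / length = 7.4 / 12.3 = 0.601626
angle = arcsin(0.601626)
angle = 36.99 degrees

36.99


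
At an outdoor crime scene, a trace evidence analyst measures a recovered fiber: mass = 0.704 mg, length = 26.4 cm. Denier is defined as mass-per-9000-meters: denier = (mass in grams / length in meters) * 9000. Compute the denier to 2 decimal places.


Denier calculation:
Mass in grams = 0.704 mg / 1000 = 0.000704 g
Length in meters = 26.4 cm / 100 = 0.264 m
Linear density = mass / length = 0.000704 / 0.264 = 0.00266667 g/m
Denier = (g/m) * 9000 = 0.00266667 * 9000 = 24.00

24.00


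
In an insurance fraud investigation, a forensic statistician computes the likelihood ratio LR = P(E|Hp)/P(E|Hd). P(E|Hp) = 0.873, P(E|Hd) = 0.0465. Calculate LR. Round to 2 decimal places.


Likelihood ratio calculation:
LR = P(E|Hp) / P(E|Hd)
LR = 0.873 / 0.0465
LR = 18.77

18.77


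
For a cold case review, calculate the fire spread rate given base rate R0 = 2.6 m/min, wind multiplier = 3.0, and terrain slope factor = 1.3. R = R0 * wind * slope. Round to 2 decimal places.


Fire spread rate calculation:
R = R0 * wind_factor * slope_factor
= 2.6 * 3.0 * 1.3
= 7.8 * 1.3
= 10.14 m/min

10.14


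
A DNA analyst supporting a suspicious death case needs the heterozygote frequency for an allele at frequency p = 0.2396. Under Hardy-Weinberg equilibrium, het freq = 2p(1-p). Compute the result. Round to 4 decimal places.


Hardy-Weinberg heterozygote frequency:
q = 1 - p = 1 - 0.2396 = 0.7604
2pq = 2 * 0.2396 * 0.7604 = 0.3644

0.3644


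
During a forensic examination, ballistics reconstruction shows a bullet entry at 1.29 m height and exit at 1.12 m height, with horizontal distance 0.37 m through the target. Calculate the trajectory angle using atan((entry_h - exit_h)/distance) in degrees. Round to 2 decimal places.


Bullet trajectory angle:
Height difference = 1.29 - 1.12 = 0.17 m
angle = atan(0.17 / 0.37)
angle = atan(0.459459)
angle = 24.68 degrees

24.68


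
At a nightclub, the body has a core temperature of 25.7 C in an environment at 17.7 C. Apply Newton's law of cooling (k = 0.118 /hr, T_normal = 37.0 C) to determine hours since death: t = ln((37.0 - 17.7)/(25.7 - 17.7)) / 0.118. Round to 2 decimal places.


Using Newton's law of cooling:
t = ln((T_normal - T_ambient) / (T_body - T_ambient)) / k
T_normal - T_ambient = 19.3
T_body - T_ambient = 8.0
Ratio = 2.4125
ln(ratio) = 0.880664
t = 0.880664 / 0.118 = 7.46 hours

7.46


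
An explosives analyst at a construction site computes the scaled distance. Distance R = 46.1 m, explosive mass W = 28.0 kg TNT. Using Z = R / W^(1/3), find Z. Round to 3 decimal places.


Scaled distance calculation:
W^(1/3) = 28.0^(1/3) = 3.036589
Z = R / W^(1/3) = 46.1 / 3.036589
Z = 15.182 m/kg^(1/3)

15.182


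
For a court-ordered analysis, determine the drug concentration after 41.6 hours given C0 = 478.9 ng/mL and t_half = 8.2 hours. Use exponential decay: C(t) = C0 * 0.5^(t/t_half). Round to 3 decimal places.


Drug concentration decay:
Number of half-lives = t / t_half = 41.6 / 8.2 = 5.073171
Decay factor = 0.5^5.073171 = 0.02970458
C(t) = 478.9 * 0.02970458 = 14.226 ng/mL

14.226


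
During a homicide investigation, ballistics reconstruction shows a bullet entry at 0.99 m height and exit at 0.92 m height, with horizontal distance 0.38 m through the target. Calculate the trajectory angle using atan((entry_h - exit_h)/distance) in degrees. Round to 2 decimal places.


Bullet trajectory angle:
Height difference = 0.99 - 0.92 = 0.07 m
angle = atan(0.07 / 0.38)
angle = atan(0.184211)
angle = 10.44 degrees

10.44


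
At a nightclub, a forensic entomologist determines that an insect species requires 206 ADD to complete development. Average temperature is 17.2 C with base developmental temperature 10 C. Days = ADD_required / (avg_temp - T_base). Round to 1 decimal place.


Insect development time:
Effective temperature = avg_temp - T_base = 17.2 - 10 = 7.2 C
Days = ADD / effective_temp = 206 / 7.2 = 28.6 days

28.6


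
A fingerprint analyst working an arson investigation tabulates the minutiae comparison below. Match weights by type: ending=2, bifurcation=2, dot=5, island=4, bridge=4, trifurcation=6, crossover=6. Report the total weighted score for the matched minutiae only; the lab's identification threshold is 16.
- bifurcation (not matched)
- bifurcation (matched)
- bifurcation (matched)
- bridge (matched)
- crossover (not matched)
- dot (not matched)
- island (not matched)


Weighted minutiae match score:
  bifurcation: not matched, +0
  bifurcation: matched, +2 (running total 2)
  bifurcation: matched, +2 (running total 4)
  bridge: matched, +4 (running total 8)
  crossover: not matched, +0
  dot: not matched, +0
  island: not matched, +0
Total score = 8
Threshold = 16; verdict = inconclusive

8
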